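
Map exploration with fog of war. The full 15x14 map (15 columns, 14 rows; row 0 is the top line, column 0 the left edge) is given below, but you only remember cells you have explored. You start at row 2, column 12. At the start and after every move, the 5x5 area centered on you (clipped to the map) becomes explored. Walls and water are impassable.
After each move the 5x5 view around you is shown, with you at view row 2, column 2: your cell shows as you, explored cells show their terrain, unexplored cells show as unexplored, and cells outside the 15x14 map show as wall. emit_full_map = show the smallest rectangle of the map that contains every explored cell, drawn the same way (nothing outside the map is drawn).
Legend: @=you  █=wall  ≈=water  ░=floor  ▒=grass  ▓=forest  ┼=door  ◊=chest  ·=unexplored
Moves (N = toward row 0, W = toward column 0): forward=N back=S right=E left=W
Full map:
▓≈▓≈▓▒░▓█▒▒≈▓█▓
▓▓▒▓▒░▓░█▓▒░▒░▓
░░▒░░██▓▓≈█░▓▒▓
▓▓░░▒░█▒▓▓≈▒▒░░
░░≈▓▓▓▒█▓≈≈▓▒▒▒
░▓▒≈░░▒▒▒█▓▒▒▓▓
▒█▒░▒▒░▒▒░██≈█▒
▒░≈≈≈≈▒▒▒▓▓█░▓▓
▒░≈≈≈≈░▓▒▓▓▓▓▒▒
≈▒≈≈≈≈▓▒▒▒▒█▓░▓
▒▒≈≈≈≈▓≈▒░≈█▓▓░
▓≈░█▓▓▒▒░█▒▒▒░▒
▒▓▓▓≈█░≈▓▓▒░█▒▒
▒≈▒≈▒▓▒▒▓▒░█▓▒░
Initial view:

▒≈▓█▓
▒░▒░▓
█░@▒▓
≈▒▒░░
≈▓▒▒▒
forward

█████
▒≈▓█▓
▒░@░▓
█░▓▒▓
≈▒▒░░

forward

█████
█████
▒≈@█▓
▒░▒░▓
█░▓▒▓

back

█████
▒≈▓█▓
▒░@░▓
█░▓▒▓
≈▒▒░░

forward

█████
█████
▒≈@█▓
▒░▒░▓
█░▓▒▓


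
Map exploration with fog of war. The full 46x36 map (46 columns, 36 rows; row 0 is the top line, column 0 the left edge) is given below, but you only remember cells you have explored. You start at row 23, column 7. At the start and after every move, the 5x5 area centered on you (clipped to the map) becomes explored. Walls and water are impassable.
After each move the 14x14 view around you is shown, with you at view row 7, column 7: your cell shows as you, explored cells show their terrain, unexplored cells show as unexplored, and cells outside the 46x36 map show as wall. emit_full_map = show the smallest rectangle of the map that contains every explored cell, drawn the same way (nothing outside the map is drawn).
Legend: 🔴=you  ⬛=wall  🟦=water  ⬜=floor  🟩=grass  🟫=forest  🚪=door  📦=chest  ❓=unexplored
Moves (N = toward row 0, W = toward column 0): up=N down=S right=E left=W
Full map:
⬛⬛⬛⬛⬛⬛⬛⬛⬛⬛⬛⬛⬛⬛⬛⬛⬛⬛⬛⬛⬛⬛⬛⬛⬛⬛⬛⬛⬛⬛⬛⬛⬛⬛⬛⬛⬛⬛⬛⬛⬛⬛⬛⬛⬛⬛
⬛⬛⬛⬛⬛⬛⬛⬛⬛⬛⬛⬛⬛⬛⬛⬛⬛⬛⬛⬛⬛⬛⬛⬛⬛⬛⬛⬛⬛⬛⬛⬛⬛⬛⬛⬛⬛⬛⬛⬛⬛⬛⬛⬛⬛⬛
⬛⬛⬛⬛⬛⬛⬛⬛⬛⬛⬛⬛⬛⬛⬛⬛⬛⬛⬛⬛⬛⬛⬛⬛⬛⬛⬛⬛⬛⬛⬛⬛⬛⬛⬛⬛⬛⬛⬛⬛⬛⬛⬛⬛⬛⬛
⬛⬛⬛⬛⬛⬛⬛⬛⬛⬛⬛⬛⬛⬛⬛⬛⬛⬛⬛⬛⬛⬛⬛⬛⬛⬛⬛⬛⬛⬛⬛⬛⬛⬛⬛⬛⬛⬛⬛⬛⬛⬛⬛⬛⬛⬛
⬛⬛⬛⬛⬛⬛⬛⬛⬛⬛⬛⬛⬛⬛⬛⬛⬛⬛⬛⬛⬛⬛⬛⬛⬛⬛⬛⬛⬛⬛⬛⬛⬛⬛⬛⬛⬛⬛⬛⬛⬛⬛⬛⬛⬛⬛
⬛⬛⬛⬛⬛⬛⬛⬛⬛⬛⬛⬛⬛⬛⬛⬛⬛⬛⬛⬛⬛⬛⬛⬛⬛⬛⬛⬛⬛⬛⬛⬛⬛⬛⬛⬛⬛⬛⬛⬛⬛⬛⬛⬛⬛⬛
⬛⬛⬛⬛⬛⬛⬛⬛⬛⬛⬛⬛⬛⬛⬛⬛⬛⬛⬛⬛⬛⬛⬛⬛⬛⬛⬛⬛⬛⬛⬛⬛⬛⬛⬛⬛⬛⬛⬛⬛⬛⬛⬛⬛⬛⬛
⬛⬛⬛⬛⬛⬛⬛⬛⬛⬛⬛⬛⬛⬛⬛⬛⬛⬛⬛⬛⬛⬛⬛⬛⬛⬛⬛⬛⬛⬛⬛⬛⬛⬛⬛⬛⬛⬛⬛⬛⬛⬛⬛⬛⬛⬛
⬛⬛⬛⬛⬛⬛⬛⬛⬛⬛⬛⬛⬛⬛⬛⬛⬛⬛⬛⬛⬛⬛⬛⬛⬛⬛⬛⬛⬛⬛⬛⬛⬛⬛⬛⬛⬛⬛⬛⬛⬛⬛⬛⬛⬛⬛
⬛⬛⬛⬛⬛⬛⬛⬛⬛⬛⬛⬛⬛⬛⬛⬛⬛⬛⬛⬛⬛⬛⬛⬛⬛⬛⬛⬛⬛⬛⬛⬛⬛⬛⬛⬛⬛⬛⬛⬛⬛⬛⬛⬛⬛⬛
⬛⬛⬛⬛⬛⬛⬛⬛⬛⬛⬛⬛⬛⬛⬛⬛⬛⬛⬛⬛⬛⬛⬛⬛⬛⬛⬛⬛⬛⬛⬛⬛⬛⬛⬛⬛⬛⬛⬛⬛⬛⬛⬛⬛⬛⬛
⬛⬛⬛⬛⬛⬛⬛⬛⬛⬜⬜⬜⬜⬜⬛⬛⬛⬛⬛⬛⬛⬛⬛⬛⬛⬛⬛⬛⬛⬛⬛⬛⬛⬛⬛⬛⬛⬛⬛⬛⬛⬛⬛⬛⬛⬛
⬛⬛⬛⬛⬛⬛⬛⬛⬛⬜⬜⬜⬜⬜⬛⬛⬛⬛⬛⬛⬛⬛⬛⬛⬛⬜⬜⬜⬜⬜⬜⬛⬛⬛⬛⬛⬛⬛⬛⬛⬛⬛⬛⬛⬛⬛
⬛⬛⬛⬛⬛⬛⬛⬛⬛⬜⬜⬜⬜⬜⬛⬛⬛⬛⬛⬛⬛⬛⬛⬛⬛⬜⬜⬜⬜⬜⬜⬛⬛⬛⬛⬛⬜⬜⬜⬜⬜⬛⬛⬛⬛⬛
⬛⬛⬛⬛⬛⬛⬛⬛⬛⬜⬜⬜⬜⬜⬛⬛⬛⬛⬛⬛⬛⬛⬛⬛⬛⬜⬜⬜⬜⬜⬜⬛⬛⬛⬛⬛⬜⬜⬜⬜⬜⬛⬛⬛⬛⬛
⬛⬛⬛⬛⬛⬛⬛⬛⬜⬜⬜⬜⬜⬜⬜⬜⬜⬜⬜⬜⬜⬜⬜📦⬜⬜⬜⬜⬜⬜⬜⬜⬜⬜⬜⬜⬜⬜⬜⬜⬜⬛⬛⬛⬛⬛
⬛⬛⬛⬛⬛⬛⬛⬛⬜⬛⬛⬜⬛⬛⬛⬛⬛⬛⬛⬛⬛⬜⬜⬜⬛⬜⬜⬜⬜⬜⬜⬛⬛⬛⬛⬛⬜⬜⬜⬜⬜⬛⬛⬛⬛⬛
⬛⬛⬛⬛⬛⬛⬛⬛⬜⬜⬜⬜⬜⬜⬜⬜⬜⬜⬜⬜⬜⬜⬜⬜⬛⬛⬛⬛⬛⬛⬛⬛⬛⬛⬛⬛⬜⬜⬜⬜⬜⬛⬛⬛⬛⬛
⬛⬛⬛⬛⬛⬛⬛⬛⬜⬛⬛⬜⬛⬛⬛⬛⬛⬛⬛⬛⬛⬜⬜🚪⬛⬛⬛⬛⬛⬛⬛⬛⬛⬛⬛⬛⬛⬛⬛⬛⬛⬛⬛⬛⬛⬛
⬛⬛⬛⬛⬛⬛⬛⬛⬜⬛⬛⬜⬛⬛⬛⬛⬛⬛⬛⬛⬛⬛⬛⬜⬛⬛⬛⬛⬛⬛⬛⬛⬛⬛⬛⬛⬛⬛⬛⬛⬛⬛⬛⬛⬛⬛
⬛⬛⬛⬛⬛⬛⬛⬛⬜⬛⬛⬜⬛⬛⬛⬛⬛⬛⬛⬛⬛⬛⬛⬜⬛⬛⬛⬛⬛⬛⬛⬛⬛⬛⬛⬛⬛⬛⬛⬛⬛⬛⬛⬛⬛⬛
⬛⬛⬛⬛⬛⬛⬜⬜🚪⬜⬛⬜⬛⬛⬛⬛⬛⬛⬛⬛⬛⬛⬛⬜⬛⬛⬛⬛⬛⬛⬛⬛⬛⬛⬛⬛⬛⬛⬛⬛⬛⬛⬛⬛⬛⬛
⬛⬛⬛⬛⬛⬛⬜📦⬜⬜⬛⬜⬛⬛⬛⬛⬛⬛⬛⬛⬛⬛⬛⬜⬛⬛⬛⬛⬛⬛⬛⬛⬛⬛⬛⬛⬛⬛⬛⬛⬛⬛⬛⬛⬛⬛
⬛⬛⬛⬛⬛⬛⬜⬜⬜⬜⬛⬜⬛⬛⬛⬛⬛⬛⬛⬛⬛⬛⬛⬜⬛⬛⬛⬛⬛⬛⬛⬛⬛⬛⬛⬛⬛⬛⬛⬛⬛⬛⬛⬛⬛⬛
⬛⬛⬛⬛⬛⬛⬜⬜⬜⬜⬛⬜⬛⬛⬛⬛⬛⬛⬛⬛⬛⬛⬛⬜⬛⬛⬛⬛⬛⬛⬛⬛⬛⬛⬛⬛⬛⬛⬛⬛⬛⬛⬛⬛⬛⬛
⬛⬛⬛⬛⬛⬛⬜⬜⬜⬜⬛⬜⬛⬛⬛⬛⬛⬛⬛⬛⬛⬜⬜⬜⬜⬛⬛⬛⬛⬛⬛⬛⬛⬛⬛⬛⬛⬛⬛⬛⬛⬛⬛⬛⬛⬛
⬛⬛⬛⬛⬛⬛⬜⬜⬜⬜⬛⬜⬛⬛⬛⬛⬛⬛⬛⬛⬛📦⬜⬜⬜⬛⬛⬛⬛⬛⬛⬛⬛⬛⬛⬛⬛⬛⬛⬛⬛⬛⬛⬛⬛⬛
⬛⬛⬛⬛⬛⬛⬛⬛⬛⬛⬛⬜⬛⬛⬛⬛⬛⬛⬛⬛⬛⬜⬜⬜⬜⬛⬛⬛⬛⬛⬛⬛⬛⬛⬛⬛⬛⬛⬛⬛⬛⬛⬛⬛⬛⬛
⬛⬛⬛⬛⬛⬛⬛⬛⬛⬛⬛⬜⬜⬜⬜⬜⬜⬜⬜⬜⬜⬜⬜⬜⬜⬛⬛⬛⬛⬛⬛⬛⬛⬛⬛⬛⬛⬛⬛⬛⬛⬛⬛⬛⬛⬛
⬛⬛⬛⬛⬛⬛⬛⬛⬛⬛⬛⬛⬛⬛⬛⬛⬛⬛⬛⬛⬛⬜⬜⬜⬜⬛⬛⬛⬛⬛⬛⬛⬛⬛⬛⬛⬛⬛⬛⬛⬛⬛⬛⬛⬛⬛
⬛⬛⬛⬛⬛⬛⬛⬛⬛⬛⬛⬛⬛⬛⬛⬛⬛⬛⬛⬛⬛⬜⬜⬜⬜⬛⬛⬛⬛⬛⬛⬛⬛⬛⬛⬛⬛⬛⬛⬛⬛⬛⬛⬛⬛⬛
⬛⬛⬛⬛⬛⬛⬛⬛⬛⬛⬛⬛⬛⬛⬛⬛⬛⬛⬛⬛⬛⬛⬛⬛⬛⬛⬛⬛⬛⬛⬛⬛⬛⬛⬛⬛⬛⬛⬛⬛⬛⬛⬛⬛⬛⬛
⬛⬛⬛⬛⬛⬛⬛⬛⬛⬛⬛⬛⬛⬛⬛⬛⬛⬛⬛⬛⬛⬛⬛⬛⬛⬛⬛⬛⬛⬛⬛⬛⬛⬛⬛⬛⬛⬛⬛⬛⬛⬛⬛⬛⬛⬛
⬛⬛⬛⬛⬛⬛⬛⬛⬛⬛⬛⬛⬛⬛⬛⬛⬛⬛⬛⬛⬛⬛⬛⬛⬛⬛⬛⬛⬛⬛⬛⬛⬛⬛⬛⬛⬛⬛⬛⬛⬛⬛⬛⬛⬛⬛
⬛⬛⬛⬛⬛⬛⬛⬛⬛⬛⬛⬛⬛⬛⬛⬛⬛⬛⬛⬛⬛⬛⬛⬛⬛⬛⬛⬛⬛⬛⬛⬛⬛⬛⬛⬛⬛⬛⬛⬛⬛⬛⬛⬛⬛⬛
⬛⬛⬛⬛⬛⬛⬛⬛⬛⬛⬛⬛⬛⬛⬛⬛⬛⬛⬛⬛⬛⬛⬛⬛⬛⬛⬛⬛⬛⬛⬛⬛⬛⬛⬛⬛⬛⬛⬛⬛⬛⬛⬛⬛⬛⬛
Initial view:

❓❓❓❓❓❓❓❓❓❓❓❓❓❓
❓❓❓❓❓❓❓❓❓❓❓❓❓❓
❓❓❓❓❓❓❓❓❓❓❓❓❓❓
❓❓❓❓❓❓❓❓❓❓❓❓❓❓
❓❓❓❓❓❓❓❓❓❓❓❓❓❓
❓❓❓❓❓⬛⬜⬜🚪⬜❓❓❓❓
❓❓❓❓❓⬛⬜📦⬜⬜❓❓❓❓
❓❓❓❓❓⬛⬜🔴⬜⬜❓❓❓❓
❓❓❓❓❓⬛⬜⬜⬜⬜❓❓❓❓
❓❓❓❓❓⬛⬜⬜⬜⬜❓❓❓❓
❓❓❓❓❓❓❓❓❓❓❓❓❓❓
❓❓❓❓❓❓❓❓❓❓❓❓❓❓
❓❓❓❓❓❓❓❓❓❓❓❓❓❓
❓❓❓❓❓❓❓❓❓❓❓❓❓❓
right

❓❓❓❓❓❓❓❓❓❓❓❓❓❓
❓❓❓❓❓❓❓❓❓❓❓❓❓❓
❓❓❓❓❓❓❓❓❓❓❓❓❓❓
❓❓❓❓❓❓❓❓❓❓❓❓❓❓
❓❓❓❓❓❓❓❓❓❓❓❓❓❓
❓❓❓❓⬛⬜⬜🚪⬜⬛❓❓❓❓
❓❓❓❓⬛⬜📦⬜⬜⬛❓❓❓❓
❓❓❓❓⬛⬜⬜🔴⬜⬛❓❓❓❓
❓❓❓❓⬛⬜⬜⬜⬜⬛❓❓❓❓
❓❓❓❓⬛⬜⬜⬜⬜⬛❓❓❓❓
❓❓❓❓❓❓❓❓❓❓❓❓❓❓
❓❓❓❓❓❓❓❓❓❓❓❓❓❓
❓❓❓❓❓❓❓❓❓❓❓❓❓❓
❓❓❓❓❓❓❓❓❓❓❓❓❓❓

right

❓❓❓❓❓❓❓❓❓❓❓❓❓❓
❓❓❓❓❓❓❓❓❓❓❓❓❓❓
❓❓❓❓❓❓❓❓❓❓❓❓❓❓
❓❓❓❓❓❓❓❓❓❓❓❓❓❓
❓❓❓❓❓❓❓❓❓❓❓❓❓❓
❓❓❓⬛⬜⬜🚪⬜⬛⬜❓❓❓❓
❓❓❓⬛⬜📦⬜⬜⬛⬜❓❓❓❓
❓❓❓⬛⬜⬜⬜🔴⬛⬜❓❓❓❓
❓❓❓⬛⬜⬜⬜⬜⬛⬜❓❓❓❓
❓❓❓⬛⬜⬜⬜⬜⬛⬜❓❓❓❓
❓❓❓❓❓❓❓❓❓❓❓❓❓❓
❓❓❓❓❓❓❓❓❓❓❓❓❓❓
❓❓❓❓❓❓❓❓❓❓❓❓❓❓
❓❓❓❓❓❓❓❓❓❓❓❓❓❓

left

❓❓❓❓❓❓❓❓❓❓❓❓❓❓
❓❓❓❓❓❓❓❓❓❓❓❓❓❓
❓❓❓❓❓❓❓❓❓❓❓❓❓❓
❓❓❓❓❓❓❓❓❓❓❓❓❓❓
❓❓❓❓❓❓❓❓❓❓❓❓❓❓
❓❓❓❓⬛⬜⬜🚪⬜⬛⬜❓❓❓
❓❓❓❓⬛⬜📦⬜⬜⬛⬜❓❓❓
❓❓❓❓⬛⬜⬜🔴⬜⬛⬜❓❓❓
❓❓❓❓⬛⬜⬜⬜⬜⬛⬜❓❓❓
❓❓❓❓⬛⬜⬜⬜⬜⬛⬜❓❓❓
❓❓❓❓❓❓❓❓❓❓❓❓❓❓
❓❓❓❓❓❓❓❓❓❓❓❓❓❓
❓❓❓❓❓❓❓❓❓❓❓❓❓❓
❓❓❓❓❓❓❓❓❓❓❓❓❓❓

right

❓❓❓❓❓❓❓❓❓❓❓❓❓❓
❓❓❓❓❓❓❓❓❓❓❓❓❓❓
❓❓❓❓❓❓❓❓❓❓❓❓❓❓
❓❓❓❓❓❓❓❓❓❓❓❓❓❓
❓❓❓❓❓❓❓❓❓❓❓❓❓❓
❓❓❓⬛⬜⬜🚪⬜⬛⬜❓❓❓❓
❓❓❓⬛⬜📦⬜⬜⬛⬜❓❓❓❓
❓❓❓⬛⬜⬜⬜🔴⬛⬜❓❓❓❓
❓❓❓⬛⬜⬜⬜⬜⬛⬜❓❓❓❓
❓❓❓⬛⬜⬜⬜⬜⬛⬜❓❓❓❓
❓❓❓❓❓❓❓❓❓❓❓❓❓❓
❓❓❓❓❓❓❓❓❓❓❓❓❓❓
❓❓❓❓❓❓❓❓❓❓❓❓❓❓
❓❓❓❓❓❓❓❓❓❓❓❓❓❓

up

❓❓❓❓❓❓❓❓❓❓❓❓❓❓
❓❓❓❓❓❓❓❓❓❓❓❓❓❓
❓❓❓❓❓❓❓❓❓❓❓❓❓❓
❓❓❓❓❓❓❓❓❓❓❓❓❓❓
❓❓❓❓❓❓❓❓❓❓❓❓❓❓
❓❓❓❓❓⬛⬜⬛⬛⬜❓❓❓❓
❓❓❓⬛⬜⬜🚪⬜⬛⬜❓❓❓❓
❓❓❓⬛⬜📦⬜🔴⬛⬜❓❓❓❓
❓❓❓⬛⬜⬜⬜⬜⬛⬜❓❓❓❓
❓❓❓⬛⬜⬜⬜⬜⬛⬜❓❓❓❓
❓❓❓⬛⬜⬜⬜⬜⬛⬜❓❓❓❓
❓❓❓❓❓❓❓❓❓❓❓❓❓❓
❓❓❓❓❓❓❓❓❓❓❓❓❓❓
❓❓❓❓❓❓❓❓❓❓❓❓❓❓

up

❓❓❓❓❓❓❓❓❓❓❓❓❓❓
❓❓❓❓❓❓❓❓❓❓❓❓❓❓
❓❓❓❓❓❓❓❓❓❓❓❓❓❓
❓❓❓❓❓❓❓❓❓❓❓❓❓❓
❓❓❓❓❓❓❓❓❓❓❓❓❓❓
❓❓❓❓❓⬛⬜⬛⬛⬜❓❓❓❓
❓❓❓❓❓⬛⬜⬛⬛⬜❓❓❓❓
❓❓❓⬛⬜⬜🚪🔴⬛⬜❓❓❓❓
❓❓❓⬛⬜📦⬜⬜⬛⬜❓❓❓❓
❓❓❓⬛⬜⬜⬜⬜⬛⬜❓❓❓❓
❓❓❓⬛⬜⬜⬜⬜⬛⬜❓❓❓❓
❓❓❓⬛⬜⬜⬜⬜⬛⬜❓❓❓❓
❓❓❓❓❓❓❓❓❓❓❓❓❓❓
❓❓❓❓❓❓❓❓❓❓❓❓❓❓

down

❓❓❓❓❓❓❓❓❓❓❓❓❓❓
❓❓❓❓❓❓❓❓❓❓❓❓❓❓
❓❓❓❓❓❓❓❓❓❓❓❓❓❓
❓❓❓❓❓❓❓❓❓❓❓❓❓❓
❓❓❓❓❓⬛⬜⬛⬛⬜❓❓❓❓
❓❓❓❓❓⬛⬜⬛⬛⬜❓❓❓❓
❓❓❓⬛⬜⬜🚪⬜⬛⬜❓❓❓❓
❓❓❓⬛⬜📦⬜🔴⬛⬜❓❓❓❓
❓❓❓⬛⬜⬜⬜⬜⬛⬜❓❓❓❓
❓❓❓⬛⬜⬜⬜⬜⬛⬜❓❓❓❓
❓❓❓⬛⬜⬜⬜⬜⬛⬜❓❓❓❓
❓❓❓❓❓❓❓❓❓❓❓❓❓❓
❓❓❓❓❓❓❓❓❓❓❓❓❓❓
❓❓❓❓❓❓❓❓❓❓❓❓❓❓

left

❓❓❓❓❓❓❓❓❓❓❓❓❓❓
❓❓❓❓❓❓❓❓❓❓❓❓❓❓
❓❓❓❓❓❓❓❓❓❓❓❓❓❓
❓❓❓❓❓❓❓❓❓❓❓❓❓❓
❓❓❓❓❓❓⬛⬜⬛⬛⬜❓❓❓
❓❓❓❓❓⬛⬛⬜⬛⬛⬜❓❓❓
❓❓❓❓⬛⬜⬜🚪⬜⬛⬜❓❓❓
❓❓❓❓⬛⬜📦🔴⬜⬛⬜❓❓❓
❓❓❓❓⬛⬜⬜⬜⬜⬛⬜❓❓❓
❓❓❓❓⬛⬜⬜⬜⬜⬛⬜❓❓❓
❓❓❓❓⬛⬜⬜⬜⬜⬛⬜❓❓❓
❓❓❓❓❓❓❓❓❓❓❓❓❓❓
❓❓❓❓❓❓❓❓❓❓❓❓❓❓
❓❓❓❓❓❓❓❓❓❓❓❓❓❓

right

❓❓❓❓❓❓❓❓❓❓❓❓❓❓
❓❓❓❓❓❓❓❓❓❓❓❓❓❓
❓❓❓❓❓❓❓❓❓❓❓❓❓❓
❓❓❓❓❓❓❓❓❓❓❓❓❓❓
❓❓❓❓❓⬛⬜⬛⬛⬜❓❓❓❓
❓❓❓❓⬛⬛⬜⬛⬛⬜❓❓❓❓
❓❓❓⬛⬜⬜🚪⬜⬛⬜❓❓❓❓
❓❓❓⬛⬜📦⬜🔴⬛⬜❓❓❓❓
❓❓❓⬛⬜⬜⬜⬜⬛⬜❓❓❓❓
❓❓❓⬛⬜⬜⬜⬜⬛⬜❓❓❓❓
❓❓❓⬛⬜⬜⬜⬜⬛⬜❓❓❓❓
❓❓❓❓❓❓❓❓❓❓❓❓❓❓
❓❓❓❓❓❓❓❓❓❓❓❓❓❓
❓❓❓❓❓❓❓❓❓❓❓❓❓❓

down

❓❓❓❓❓❓❓❓❓❓❓❓❓❓
❓❓❓❓❓❓❓❓❓❓❓❓❓❓
❓❓❓❓❓❓❓❓❓❓❓❓❓❓
❓❓❓❓❓⬛⬜⬛⬛⬜❓❓❓❓
❓❓❓❓⬛⬛⬜⬛⬛⬜❓❓❓❓
❓❓❓⬛⬜⬜🚪⬜⬛⬜❓❓❓❓
❓❓❓⬛⬜📦⬜⬜⬛⬜❓❓❓❓
❓❓❓⬛⬜⬜⬜🔴⬛⬜❓❓❓❓
❓❓❓⬛⬜⬜⬜⬜⬛⬜❓❓❓❓
❓❓❓⬛⬜⬜⬜⬜⬛⬜❓❓❓❓
❓❓❓❓❓❓❓❓❓❓❓❓❓❓
❓❓❓❓❓❓❓❓❓❓❓❓❓❓
❓❓❓❓❓❓❓❓❓❓❓❓❓❓
❓❓❓❓❓❓❓❓❓❓❓❓❓❓

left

❓❓❓❓❓❓❓❓❓❓❓❓❓❓
❓❓❓❓❓❓❓❓❓❓❓❓❓❓
❓❓❓❓❓❓❓❓❓❓❓❓❓❓
❓❓❓❓❓❓⬛⬜⬛⬛⬜❓❓❓
❓❓❓❓❓⬛⬛⬜⬛⬛⬜❓❓❓
❓❓❓❓⬛⬜⬜🚪⬜⬛⬜❓❓❓
❓❓❓❓⬛⬜📦⬜⬜⬛⬜❓❓❓
❓❓❓❓⬛⬜⬜🔴⬜⬛⬜❓❓❓
❓❓❓❓⬛⬜⬜⬜⬜⬛⬜❓❓❓
❓❓❓❓⬛⬜⬜⬜⬜⬛⬜❓❓❓
❓❓❓❓❓❓❓❓❓❓❓❓❓❓
❓❓❓❓❓❓❓❓❓❓❓❓❓❓
❓❓❓❓❓❓❓❓❓❓❓❓❓❓
❓❓❓❓❓❓❓❓❓❓❓❓❓❓

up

❓❓❓❓❓❓❓❓❓❓❓❓❓❓
❓❓❓❓❓❓❓❓❓❓❓❓❓❓
❓❓❓❓❓❓❓❓❓❓❓❓❓❓
❓❓❓❓❓❓❓❓❓❓❓❓❓❓
❓❓❓❓❓❓⬛⬜⬛⬛⬜❓❓❓
❓❓❓❓❓⬛⬛⬜⬛⬛⬜❓❓❓
❓❓❓❓⬛⬜⬜🚪⬜⬛⬜❓❓❓
❓❓❓❓⬛⬜📦🔴⬜⬛⬜❓❓❓
❓❓❓❓⬛⬜⬜⬜⬜⬛⬜❓❓❓
❓❓❓❓⬛⬜⬜⬜⬜⬛⬜❓❓❓
❓❓❓❓⬛⬜⬜⬜⬜⬛⬜❓❓❓
❓❓❓❓❓❓❓❓❓❓❓❓❓❓
❓❓❓❓❓❓❓❓❓❓❓❓❓❓
❓❓❓❓❓❓❓❓❓❓❓❓❓❓

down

❓❓❓❓❓❓❓❓❓❓❓❓❓❓
❓❓❓❓❓❓❓❓❓❓❓❓❓❓
❓❓❓❓❓❓❓❓❓❓❓❓❓❓
❓❓❓❓❓❓⬛⬜⬛⬛⬜❓❓❓
❓❓❓❓❓⬛⬛⬜⬛⬛⬜❓❓❓
❓❓❓❓⬛⬜⬜🚪⬜⬛⬜❓❓❓
❓❓❓❓⬛⬜📦⬜⬜⬛⬜❓❓❓
❓❓❓❓⬛⬜⬜🔴⬜⬛⬜❓❓❓
❓❓❓❓⬛⬜⬜⬜⬜⬛⬜❓❓❓
❓❓❓❓⬛⬜⬜⬜⬜⬛⬜❓❓❓
❓❓❓❓❓❓❓❓❓❓❓❓❓❓
❓❓❓❓❓❓❓❓❓❓❓❓❓❓
❓❓❓❓❓❓❓❓❓❓❓❓❓❓
❓❓❓❓❓❓❓❓❓❓❓❓❓❓


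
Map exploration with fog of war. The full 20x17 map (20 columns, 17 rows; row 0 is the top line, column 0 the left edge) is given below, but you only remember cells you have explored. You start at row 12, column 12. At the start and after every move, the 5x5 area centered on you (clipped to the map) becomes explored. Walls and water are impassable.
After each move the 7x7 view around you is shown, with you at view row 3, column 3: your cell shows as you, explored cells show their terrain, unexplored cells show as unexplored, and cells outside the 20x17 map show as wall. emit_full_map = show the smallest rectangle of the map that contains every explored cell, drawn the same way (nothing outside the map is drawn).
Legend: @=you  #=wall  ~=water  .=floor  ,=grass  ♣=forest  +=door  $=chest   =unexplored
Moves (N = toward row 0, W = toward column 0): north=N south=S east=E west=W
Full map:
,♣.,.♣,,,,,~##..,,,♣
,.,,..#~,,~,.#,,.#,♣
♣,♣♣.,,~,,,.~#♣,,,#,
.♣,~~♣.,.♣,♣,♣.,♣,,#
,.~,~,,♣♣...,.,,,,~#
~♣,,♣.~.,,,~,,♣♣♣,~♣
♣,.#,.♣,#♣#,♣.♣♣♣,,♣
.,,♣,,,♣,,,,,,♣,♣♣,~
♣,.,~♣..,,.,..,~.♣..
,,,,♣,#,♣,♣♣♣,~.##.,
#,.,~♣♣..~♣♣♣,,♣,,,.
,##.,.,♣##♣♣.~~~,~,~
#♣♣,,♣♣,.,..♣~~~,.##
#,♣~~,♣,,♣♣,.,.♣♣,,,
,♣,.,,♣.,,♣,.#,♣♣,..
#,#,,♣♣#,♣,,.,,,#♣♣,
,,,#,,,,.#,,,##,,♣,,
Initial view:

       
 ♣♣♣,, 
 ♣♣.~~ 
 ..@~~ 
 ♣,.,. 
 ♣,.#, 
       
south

 ♣♣♣,, 
 ♣♣.~~ 
 ..♣~~ 
 ♣,@,. 
 ♣,.#, 
 ,,.,, 
       

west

  ♣♣♣,,
 #♣♣.~~
 ,..♣~~
 ♣♣@.,.
 ,♣,.#,
 ♣,,.,,
       

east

 ♣♣♣,, 
#♣♣.~~ 
,..♣~~ 
♣♣,@,. 
,♣,.#, 
♣,,.,, 
       

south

#♣♣.~~ 
,..♣~~ 
♣♣,.,. 
,♣,@#, 
♣,,.,, 
 ,,,## 
#######

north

 ♣♣♣,, 
#♣♣.~~ 
,..♣~~ 
♣♣,@,. 
,♣,.#, 
♣,,.,, 
 ,,,## 

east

♣♣♣,,  
♣♣.~~~ 
..♣~~~ 
♣,.@.♣ 
♣,.#,♣ 
,,.,,, 
,,,##  

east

♣♣,,   
♣.~~~, 
.♣~~~, 
,.,@♣♣ 
,.#,♣♣ 
,.,,,# 
,,##   

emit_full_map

 ♣♣♣,,  
#♣♣.~~~,
,..♣~~~,
♣♣,.,@♣♣
,♣,.#,♣♣
♣,,.,,,#
 ,,,##  

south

♣.~~~, 
.♣~~~, 
,.,.♣♣ 
,.#@♣♣ 
,.,,,# 
,,##,, 
#######

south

.♣~~~, 
,.,.♣♣ 
,.#,♣♣ 
,.,@,# 
,,##,, 
#######
#######

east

♣~~~,  
.,.♣♣, 
.#,♣♣, 
.,,@#♣ 
,##,,♣ 
#######
#######

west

.♣~~~, 
,.,.♣♣,
,.#,♣♣,
,.,@,#♣
,,##,,♣
#######
#######

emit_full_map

 ♣♣♣,,   
#♣♣.~~~, 
,..♣~~~, 
♣♣,.,.♣♣,
,♣,.#,♣♣,
♣,,.,@,#♣
 ,,,##,,♣

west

..♣~~~,
♣,.,.♣♣
♣,.#,♣♣
,,.@,,#
,,,##,,
#######
#######

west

,..♣~~~
♣♣,.,.♣
,♣,.#,♣
♣,,@,,,
 ,,,##,
#######
#######

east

..♣~~~,
♣,.,.♣♣
♣,.#,♣♣
,,.@,,#
,,,##,,
#######
#######

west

,..♣~~~
♣♣,.,.♣
,♣,.#,♣
♣,,@,,,
 ,,,##,
#######
#######

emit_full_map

 ♣♣♣,,   
#♣♣.~~~, 
,..♣~~~, 
♣♣,.,.♣♣,
,♣,.#,♣♣,
♣,,@,,,#♣
 ,,,##,,♣

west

 ,..♣~~
 ♣♣,.,.
 ,♣,.#,
 ♣,@.,,
 #,,,##
#######
#######

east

,..♣~~~
♣♣,.,.♣
,♣,.#,♣
♣,,@,,,
#,,,##,
#######
#######

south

♣♣,.,.♣
,♣,.#,♣
♣,,.,,,
#,,@##,
#######
#######
#######

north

,..♣~~~
♣♣,.,.♣
,♣,.#,♣
♣,,@,,,
#,,,##,
#######
#######


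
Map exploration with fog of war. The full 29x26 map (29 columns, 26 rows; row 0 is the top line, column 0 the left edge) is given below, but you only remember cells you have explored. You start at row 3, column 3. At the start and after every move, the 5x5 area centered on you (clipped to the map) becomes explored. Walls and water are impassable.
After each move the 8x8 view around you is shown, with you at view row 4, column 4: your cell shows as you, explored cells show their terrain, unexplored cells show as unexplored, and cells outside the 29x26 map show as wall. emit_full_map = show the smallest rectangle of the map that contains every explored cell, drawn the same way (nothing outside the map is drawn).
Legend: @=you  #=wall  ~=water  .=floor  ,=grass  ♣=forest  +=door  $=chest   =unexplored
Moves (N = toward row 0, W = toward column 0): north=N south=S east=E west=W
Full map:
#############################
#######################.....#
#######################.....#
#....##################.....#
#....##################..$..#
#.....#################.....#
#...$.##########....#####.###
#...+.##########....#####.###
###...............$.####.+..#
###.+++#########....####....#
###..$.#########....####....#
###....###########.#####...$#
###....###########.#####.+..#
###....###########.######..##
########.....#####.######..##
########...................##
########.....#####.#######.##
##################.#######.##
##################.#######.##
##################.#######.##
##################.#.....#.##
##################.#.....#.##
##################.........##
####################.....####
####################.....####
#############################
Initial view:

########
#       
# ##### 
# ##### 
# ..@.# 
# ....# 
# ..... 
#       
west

########
##      
########
########
###.@..#
###....#
###.....
##      

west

########
###     
########
########
####@...
####....
####....
###     

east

########
##      
########
########
###.@..#
###....#
###.....
##      

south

##      
########
########
###....#
###.@..#
###.....
###...$ 
##      

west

###     
########
########
####....
####@...
####....
####...$
###     

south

########
########
####....
####....
####@...
####...$
####... 
###     

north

###     
########
########
####....
####@...
####....
####...$
####... 

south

########
########
####....
####....
####@...
####...$
####... 
###     

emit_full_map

######
######
#....#
#....#
#@....
#...$ 
#...  

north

###     
########
########
####....
####@...
####....
####...$
####... 


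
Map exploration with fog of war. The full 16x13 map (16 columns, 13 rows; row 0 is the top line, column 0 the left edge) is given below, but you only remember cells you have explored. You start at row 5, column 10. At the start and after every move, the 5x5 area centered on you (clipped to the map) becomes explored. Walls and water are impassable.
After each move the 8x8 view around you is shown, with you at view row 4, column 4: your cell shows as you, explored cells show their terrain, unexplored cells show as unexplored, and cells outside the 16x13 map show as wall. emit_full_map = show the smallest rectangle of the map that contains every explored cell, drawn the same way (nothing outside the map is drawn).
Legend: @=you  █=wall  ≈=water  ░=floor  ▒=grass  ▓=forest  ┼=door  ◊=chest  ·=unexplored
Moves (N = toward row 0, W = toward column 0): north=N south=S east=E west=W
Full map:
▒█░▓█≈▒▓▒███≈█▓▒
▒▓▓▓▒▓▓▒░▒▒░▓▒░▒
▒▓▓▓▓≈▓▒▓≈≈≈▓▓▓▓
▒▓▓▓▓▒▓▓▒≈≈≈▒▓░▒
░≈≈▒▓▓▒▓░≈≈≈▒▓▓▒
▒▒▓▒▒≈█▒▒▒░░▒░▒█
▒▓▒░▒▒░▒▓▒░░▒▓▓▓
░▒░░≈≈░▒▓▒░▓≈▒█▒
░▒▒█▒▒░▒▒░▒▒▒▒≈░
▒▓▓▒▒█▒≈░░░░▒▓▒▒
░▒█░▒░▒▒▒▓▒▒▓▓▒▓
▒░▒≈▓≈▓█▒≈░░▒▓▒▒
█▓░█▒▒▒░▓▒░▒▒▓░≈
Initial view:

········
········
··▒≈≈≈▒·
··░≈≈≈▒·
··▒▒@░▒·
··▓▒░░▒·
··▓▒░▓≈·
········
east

········
········
·▒≈≈≈▒▓·
·░≈≈≈▒▓·
·▒▒░@▒░·
·▓▒░░▒▓·
·▓▒░▓≈▒·
········

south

········
·▒≈≈≈▒▓·
·░≈≈≈▒▓·
·▒▒░░▒░·
·▓▒░@▒▓·
·▓▒░▓≈▒·
··░▒▒▒▒·
········

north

········
········
·▒≈≈≈▒▓·
·░≈≈≈▒▓·
·▒▒░@▒░·
·▓▒░░▒▓·
·▓▒░▓≈▒·
··░▒▒▒▒·

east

········
········
▒≈≈≈▒▓░·
░≈≈≈▒▓▓·
▒▒░░@░▒·
▓▒░░▒▓▓·
▓▒░▓≈▒█·
·░▒▒▒▒··

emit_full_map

▒≈≈≈▒▓░
░≈≈≈▒▓▓
▒▒░░@░▒
▓▒░░▒▓▓
▓▒░▓≈▒█
·░▒▒▒▒·

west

········
········
·▒≈≈≈▒▓░
·░≈≈≈▒▓▓
·▒▒░@▒░▒
·▓▒░░▒▓▓
·▓▒░▓≈▒█
··░▒▒▒▒·

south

········
·▒≈≈≈▒▓░
·░≈≈≈▒▓▓
·▒▒░░▒░▒
·▓▒░@▒▓▓
·▓▒░▓≈▒█
··░▒▒▒▒·
········

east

········
▒≈≈≈▒▓░·
░≈≈≈▒▓▓·
▒▒░░▒░▒·
▓▒░░@▓▓·
▓▒░▓≈▒█·
·░▒▒▒▒≈·
········

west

········
·▒≈≈≈▒▓░
·░≈≈≈▒▓▓
·▒▒░░▒░▒
·▓▒░@▒▓▓
·▓▒░▓≈▒█
··░▒▒▒▒≈
········

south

·▒≈≈≈▒▓░
·░≈≈≈▒▓▓
·▒▒░░▒░▒
·▓▒░░▒▓▓
·▓▒░@≈▒█
··░▒▒▒▒≈
··░░░▒▓·
········

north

········
·▒≈≈≈▒▓░
·░≈≈≈▒▓▓
·▒▒░░▒░▒
·▓▒░@▒▓▓
·▓▒░▓≈▒█
··░▒▒▒▒≈
··░░░▒▓·

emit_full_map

▒≈≈≈▒▓░
░≈≈≈▒▓▓
▒▒░░▒░▒
▓▒░@▒▓▓
▓▒░▓≈▒█
·░▒▒▒▒≈
·░░░▒▓·

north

········
········
·▒≈≈≈▒▓░
·░≈≈≈▒▓▓
·▒▒░@▒░▒
·▓▒░░▒▓▓
·▓▒░▓≈▒█
··░▒▒▒▒≈

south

········
·▒≈≈≈▒▓░
·░≈≈≈▒▓▓
·▒▒░░▒░▒
·▓▒░@▒▓▓
·▓▒░▓≈▒█
··░▒▒▒▒≈
··░░░▒▓·

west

········
··▒≈≈≈▒▓
··░≈≈≈▒▓
··▒▒░░▒░
··▓▒@░▒▓
··▓▒░▓≈▒
··▒░▒▒▒▒
···░░░▒▓

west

········
···▒≈≈≈▒
··▓░≈≈≈▒
··▒▒▒░░▒
··▒▓@░░▒
··▒▓▒░▓≈
··▒▒░▒▒▒
····░░░▒

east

········
··▒≈≈≈▒▓
·▓░≈≈≈▒▓
·▒▒▒░░▒░
·▒▓▒@░▒▓
·▒▓▒░▓≈▒
·▒▒░▒▒▒▒
···░░░▒▓

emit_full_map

·▒≈≈≈▒▓░
▓░≈≈≈▒▓▓
▒▒▒░░▒░▒
▒▓▒@░▒▓▓
▒▓▒░▓≈▒█
▒▒░▒▒▒▒≈
··░░░▒▓·


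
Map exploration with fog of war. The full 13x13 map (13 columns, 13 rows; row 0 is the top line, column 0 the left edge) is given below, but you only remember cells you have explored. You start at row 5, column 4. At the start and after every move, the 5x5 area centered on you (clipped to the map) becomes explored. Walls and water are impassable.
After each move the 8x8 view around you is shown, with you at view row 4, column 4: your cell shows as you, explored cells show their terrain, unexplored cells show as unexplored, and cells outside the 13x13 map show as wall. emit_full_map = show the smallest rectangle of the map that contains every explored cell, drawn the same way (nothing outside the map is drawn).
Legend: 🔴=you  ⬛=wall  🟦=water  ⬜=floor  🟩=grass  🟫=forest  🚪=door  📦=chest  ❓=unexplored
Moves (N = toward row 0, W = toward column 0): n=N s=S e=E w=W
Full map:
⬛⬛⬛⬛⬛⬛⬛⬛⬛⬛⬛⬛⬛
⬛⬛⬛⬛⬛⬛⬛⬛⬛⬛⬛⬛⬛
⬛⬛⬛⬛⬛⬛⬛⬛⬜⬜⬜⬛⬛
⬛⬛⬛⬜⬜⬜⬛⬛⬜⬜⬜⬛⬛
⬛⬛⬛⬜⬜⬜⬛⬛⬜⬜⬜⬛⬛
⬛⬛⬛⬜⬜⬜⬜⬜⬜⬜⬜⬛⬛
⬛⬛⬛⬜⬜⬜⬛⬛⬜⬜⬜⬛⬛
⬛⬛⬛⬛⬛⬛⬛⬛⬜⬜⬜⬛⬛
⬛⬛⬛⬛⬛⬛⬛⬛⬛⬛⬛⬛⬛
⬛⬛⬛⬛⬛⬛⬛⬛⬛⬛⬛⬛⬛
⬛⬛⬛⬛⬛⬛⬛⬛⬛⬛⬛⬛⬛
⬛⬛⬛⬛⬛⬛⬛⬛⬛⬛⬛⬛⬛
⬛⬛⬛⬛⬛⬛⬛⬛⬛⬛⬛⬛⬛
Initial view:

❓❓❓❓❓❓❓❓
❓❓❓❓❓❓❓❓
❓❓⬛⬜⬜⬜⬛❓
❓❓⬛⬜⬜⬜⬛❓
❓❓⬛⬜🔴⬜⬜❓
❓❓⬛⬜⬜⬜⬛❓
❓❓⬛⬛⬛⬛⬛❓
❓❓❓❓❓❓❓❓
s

❓❓❓❓❓❓❓❓
❓❓⬛⬜⬜⬜⬛❓
❓❓⬛⬜⬜⬜⬛❓
❓❓⬛⬜⬜⬜⬜❓
❓❓⬛⬜🔴⬜⬛❓
❓❓⬛⬛⬛⬛⬛❓
❓❓⬛⬛⬛⬛⬛❓
❓❓❓❓❓❓❓❓

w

⬛❓❓❓❓❓❓❓
⬛❓❓⬛⬜⬜⬜⬛
⬛❓⬛⬛⬜⬜⬜⬛
⬛❓⬛⬛⬜⬜⬜⬜
⬛❓⬛⬛🔴⬜⬜⬛
⬛❓⬛⬛⬛⬛⬛⬛
⬛❓⬛⬛⬛⬛⬛⬛
⬛❓❓❓❓❓❓❓

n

⬛❓❓❓❓❓❓❓
⬛❓❓❓❓❓❓❓
⬛❓⬛⬛⬜⬜⬜⬛
⬛❓⬛⬛⬜⬜⬜⬛
⬛❓⬛⬛🔴⬜⬜⬜
⬛❓⬛⬛⬜⬜⬜⬛
⬛❓⬛⬛⬛⬛⬛⬛
⬛❓⬛⬛⬛⬛⬛⬛

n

⬛❓❓❓❓❓❓❓
⬛❓❓❓❓❓❓❓
⬛❓⬛⬛⬛⬛⬛❓
⬛❓⬛⬛⬜⬜⬜⬛
⬛❓⬛⬛🔴⬜⬜⬛
⬛❓⬛⬛⬜⬜⬜⬜
⬛❓⬛⬛⬜⬜⬜⬛
⬛❓⬛⬛⬛⬛⬛⬛

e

❓❓❓❓❓❓❓❓
❓❓❓❓❓❓❓❓
❓⬛⬛⬛⬛⬛⬛❓
❓⬛⬛⬜⬜⬜⬛❓
❓⬛⬛⬜🔴⬜⬛❓
❓⬛⬛⬜⬜⬜⬜❓
❓⬛⬛⬜⬜⬜⬛❓
❓⬛⬛⬛⬛⬛⬛❓

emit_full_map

⬛⬛⬛⬛⬛⬛
⬛⬛⬜⬜⬜⬛
⬛⬛⬜🔴⬜⬛
⬛⬛⬜⬜⬜⬜
⬛⬛⬜⬜⬜⬛
⬛⬛⬛⬛⬛⬛
⬛⬛⬛⬛⬛⬛

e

❓❓❓❓❓❓❓❓
❓❓❓❓❓❓❓❓
⬛⬛⬛⬛⬛⬛⬛❓
⬛⬛⬜⬜⬜⬛⬛❓
⬛⬛⬜⬜🔴⬛⬛❓
⬛⬛⬜⬜⬜⬜⬜❓
⬛⬛⬜⬜⬜⬛⬛❓
⬛⬛⬛⬛⬛⬛❓❓

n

⬛⬛⬛⬛⬛⬛⬛⬛
❓❓❓❓❓❓❓❓
❓❓⬛⬛⬛⬛⬛❓
⬛⬛⬛⬛⬛⬛⬛❓
⬛⬛⬜⬜🔴⬛⬛❓
⬛⬛⬜⬜⬜⬛⬛❓
⬛⬛⬜⬜⬜⬜⬜❓
⬛⬛⬜⬜⬜⬛⬛❓

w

⬛⬛⬛⬛⬛⬛⬛⬛
❓❓❓❓❓❓❓❓
❓❓⬛⬛⬛⬛⬛⬛
❓⬛⬛⬛⬛⬛⬛⬛
❓⬛⬛⬜🔴⬜⬛⬛
❓⬛⬛⬜⬜⬜⬛⬛
❓⬛⬛⬜⬜⬜⬜⬜
❓⬛⬛⬜⬜⬜⬛⬛

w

⬛⬛⬛⬛⬛⬛⬛⬛
⬛❓❓❓❓❓❓❓
⬛❓⬛⬛⬛⬛⬛⬛
⬛❓⬛⬛⬛⬛⬛⬛
⬛❓⬛⬛🔴⬜⬜⬛
⬛❓⬛⬛⬜⬜⬜⬛
⬛❓⬛⬛⬜⬜⬜⬜
⬛❓⬛⬛⬜⬜⬜⬛

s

⬛❓❓❓❓❓❓❓
⬛❓⬛⬛⬛⬛⬛⬛
⬛❓⬛⬛⬛⬛⬛⬛
⬛❓⬛⬛⬜⬜⬜⬛
⬛❓⬛⬛🔴⬜⬜⬛
⬛❓⬛⬛⬜⬜⬜⬜
⬛❓⬛⬛⬜⬜⬜⬛
⬛❓⬛⬛⬛⬛⬛⬛

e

❓❓❓❓❓❓❓❓
❓⬛⬛⬛⬛⬛⬛⬛
❓⬛⬛⬛⬛⬛⬛⬛
❓⬛⬛⬜⬜⬜⬛⬛
❓⬛⬛⬜🔴⬜⬛⬛
❓⬛⬛⬜⬜⬜⬜⬜
❓⬛⬛⬜⬜⬜⬛⬛
❓⬛⬛⬛⬛⬛⬛❓

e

❓❓❓❓❓❓❓❓
⬛⬛⬛⬛⬛⬛⬛❓
⬛⬛⬛⬛⬛⬛⬛❓
⬛⬛⬜⬜⬜⬛⬛❓
⬛⬛⬜⬜🔴⬛⬛❓
⬛⬛⬜⬜⬜⬜⬜❓
⬛⬛⬜⬜⬜⬛⬛❓
⬛⬛⬛⬛⬛⬛❓❓

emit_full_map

⬛⬛⬛⬛⬛⬛⬛
⬛⬛⬛⬛⬛⬛⬛
⬛⬛⬜⬜⬜⬛⬛
⬛⬛⬜⬜🔴⬛⬛
⬛⬛⬜⬜⬜⬜⬜
⬛⬛⬜⬜⬜⬛⬛
⬛⬛⬛⬛⬛⬛❓
⬛⬛⬛⬛⬛⬛❓


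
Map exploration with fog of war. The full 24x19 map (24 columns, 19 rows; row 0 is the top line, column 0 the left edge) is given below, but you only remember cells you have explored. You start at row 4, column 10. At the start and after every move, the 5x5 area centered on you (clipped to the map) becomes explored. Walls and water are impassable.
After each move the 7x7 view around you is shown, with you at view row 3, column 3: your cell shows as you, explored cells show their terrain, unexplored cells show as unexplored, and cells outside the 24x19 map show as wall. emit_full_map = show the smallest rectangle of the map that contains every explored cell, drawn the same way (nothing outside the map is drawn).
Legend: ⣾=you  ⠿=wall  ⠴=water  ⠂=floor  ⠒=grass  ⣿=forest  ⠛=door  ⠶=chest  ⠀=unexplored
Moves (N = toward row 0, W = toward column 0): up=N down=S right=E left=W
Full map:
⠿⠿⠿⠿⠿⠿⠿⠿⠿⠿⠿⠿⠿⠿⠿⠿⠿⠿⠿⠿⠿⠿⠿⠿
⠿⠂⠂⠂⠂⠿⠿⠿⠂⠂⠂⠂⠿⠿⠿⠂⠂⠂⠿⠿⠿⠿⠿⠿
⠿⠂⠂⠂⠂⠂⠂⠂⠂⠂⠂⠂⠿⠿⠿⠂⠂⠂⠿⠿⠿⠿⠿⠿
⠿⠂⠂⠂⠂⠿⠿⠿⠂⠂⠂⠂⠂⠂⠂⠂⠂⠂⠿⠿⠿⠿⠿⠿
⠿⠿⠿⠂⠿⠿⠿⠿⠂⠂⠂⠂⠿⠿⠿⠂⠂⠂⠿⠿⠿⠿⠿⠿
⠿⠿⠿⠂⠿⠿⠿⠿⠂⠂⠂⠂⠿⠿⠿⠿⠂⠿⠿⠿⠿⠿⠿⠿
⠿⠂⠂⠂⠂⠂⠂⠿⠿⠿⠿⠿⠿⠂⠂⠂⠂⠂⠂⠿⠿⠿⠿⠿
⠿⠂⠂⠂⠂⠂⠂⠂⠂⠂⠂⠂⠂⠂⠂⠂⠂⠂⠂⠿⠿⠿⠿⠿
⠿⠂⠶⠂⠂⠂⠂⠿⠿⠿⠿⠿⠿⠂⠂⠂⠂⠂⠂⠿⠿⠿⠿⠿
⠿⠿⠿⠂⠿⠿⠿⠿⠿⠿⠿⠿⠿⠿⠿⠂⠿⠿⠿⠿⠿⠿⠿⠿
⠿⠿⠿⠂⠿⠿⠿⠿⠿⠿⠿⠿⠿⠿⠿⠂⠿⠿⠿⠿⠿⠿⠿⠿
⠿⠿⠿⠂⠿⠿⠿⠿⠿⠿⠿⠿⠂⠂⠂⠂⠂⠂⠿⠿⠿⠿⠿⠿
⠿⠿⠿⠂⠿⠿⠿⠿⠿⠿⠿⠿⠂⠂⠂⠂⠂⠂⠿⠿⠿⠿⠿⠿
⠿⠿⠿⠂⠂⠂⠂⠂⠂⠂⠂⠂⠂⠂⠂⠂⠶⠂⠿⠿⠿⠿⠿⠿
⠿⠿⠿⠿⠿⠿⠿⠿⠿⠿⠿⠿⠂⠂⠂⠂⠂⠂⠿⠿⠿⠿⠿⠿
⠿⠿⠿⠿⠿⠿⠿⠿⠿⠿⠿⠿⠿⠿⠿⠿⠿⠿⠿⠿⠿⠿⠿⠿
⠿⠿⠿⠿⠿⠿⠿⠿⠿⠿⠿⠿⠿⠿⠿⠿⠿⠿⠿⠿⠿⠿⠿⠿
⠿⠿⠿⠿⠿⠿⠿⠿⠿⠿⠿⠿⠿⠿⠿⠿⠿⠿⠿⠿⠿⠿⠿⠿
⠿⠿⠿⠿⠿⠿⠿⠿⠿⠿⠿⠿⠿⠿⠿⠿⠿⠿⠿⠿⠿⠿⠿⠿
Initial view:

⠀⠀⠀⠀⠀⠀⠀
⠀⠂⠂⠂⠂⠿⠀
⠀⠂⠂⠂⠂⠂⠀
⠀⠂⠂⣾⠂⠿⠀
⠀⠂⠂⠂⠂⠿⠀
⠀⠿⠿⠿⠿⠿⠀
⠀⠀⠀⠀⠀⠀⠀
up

⠀⠀⠀⠀⠀⠀⠀
⠀⠂⠂⠂⠂⠿⠀
⠀⠂⠂⠂⠂⠿⠀
⠀⠂⠂⣾⠂⠂⠀
⠀⠂⠂⠂⠂⠿⠀
⠀⠂⠂⠂⠂⠿⠀
⠀⠿⠿⠿⠿⠿⠀

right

⠀⠀⠀⠀⠀⠀⠀
⠂⠂⠂⠂⠿⠿⠀
⠂⠂⠂⠂⠿⠿⠀
⠂⠂⠂⣾⠂⠂⠀
⠂⠂⠂⠂⠿⠿⠀
⠂⠂⠂⠂⠿⠿⠀
⠿⠿⠿⠿⠿⠀⠀

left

⠀⠀⠀⠀⠀⠀⠀
⠀⠂⠂⠂⠂⠿⠿
⠀⠂⠂⠂⠂⠿⠿
⠀⠂⠂⣾⠂⠂⠂
⠀⠂⠂⠂⠂⠿⠿
⠀⠂⠂⠂⠂⠿⠿
⠀⠿⠿⠿⠿⠿⠀

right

⠀⠀⠀⠀⠀⠀⠀
⠂⠂⠂⠂⠿⠿⠀
⠂⠂⠂⠂⠿⠿⠀
⠂⠂⠂⣾⠂⠂⠀
⠂⠂⠂⠂⠿⠿⠀
⠂⠂⠂⠂⠿⠿⠀
⠿⠿⠿⠿⠿⠀⠀

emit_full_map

⠂⠂⠂⠂⠿⠿
⠂⠂⠂⠂⠿⠿
⠂⠂⠂⣾⠂⠂
⠂⠂⠂⠂⠿⠿
⠂⠂⠂⠂⠿⠿
⠿⠿⠿⠿⠿⠀

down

⠂⠂⠂⠂⠿⠿⠀
⠂⠂⠂⠂⠿⠿⠀
⠂⠂⠂⠂⠂⠂⠀
⠂⠂⠂⣾⠿⠿⠀
⠂⠂⠂⠂⠿⠿⠀
⠿⠿⠿⠿⠿⠂⠀
⠀⠀⠀⠀⠀⠀⠀

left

⠀⠂⠂⠂⠂⠿⠿
⠀⠂⠂⠂⠂⠿⠿
⠀⠂⠂⠂⠂⠂⠂
⠀⠂⠂⣾⠂⠿⠿
⠀⠂⠂⠂⠂⠿⠿
⠀⠿⠿⠿⠿⠿⠂
⠀⠀⠀⠀⠀⠀⠀

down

⠀⠂⠂⠂⠂⠿⠿
⠀⠂⠂⠂⠂⠂⠂
⠀⠂⠂⠂⠂⠿⠿
⠀⠂⠂⣾⠂⠿⠿
⠀⠿⠿⠿⠿⠿⠂
⠀⠂⠂⠂⠂⠂⠀
⠀⠀⠀⠀⠀⠀⠀

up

⠀⠂⠂⠂⠂⠿⠿
⠀⠂⠂⠂⠂⠿⠿
⠀⠂⠂⠂⠂⠂⠂
⠀⠂⠂⣾⠂⠿⠿
⠀⠂⠂⠂⠂⠿⠿
⠀⠿⠿⠿⠿⠿⠂
⠀⠂⠂⠂⠂⠂⠀

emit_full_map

⠂⠂⠂⠂⠿⠿
⠂⠂⠂⠂⠿⠿
⠂⠂⠂⠂⠂⠂
⠂⠂⣾⠂⠿⠿
⠂⠂⠂⠂⠿⠿
⠿⠿⠿⠿⠿⠂
⠂⠂⠂⠂⠂⠀

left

⠀⠀⠂⠂⠂⠂⠿
⠀⠂⠂⠂⠂⠂⠿
⠀⠿⠂⠂⠂⠂⠂
⠀⠿⠂⣾⠂⠂⠿
⠀⠿⠂⠂⠂⠂⠿
⠀⠿⠿⠿⠿⠿⠿
⠀⠀⠂⠂⠂⠂⠂

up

⠀⠀⠀⠀⠀⠀⠀
⠀⠿⠂⠂⠂⠂⠿
⠀⠂⠂⠂⠂⠂⠿
⠀⠿⠂⣾⠂⠂⠂
⠀⠿⠂⠂⠂⠂⠿
⠀⠿⠂⠂⠂⠂⠿
⠀⠿⠿⠿⠿⠿⠿

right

⠀⠀⠀⠀⠀⠀⠀
⠿⠂⠂⠂⠂⠿⠿
⠂⠂⠂⠂⠂⠿⠿
⠿⠂⠂⣾⠂⠂⠂
⠿⠂⠂⠂⠂⠿⠿
⠿⠂⠂⠂⠂⠿⠿
⠿⠿⠿⠿⠿⠿⠂

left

⠀⠀⠀⠀⠀⠀⠀
⠀⠿⠂⠂⠂⠂⠿
⠀⠂⠂⠂⠂⠂⠿
⠀⠿⠂⣾⠂⠂⠂
⠀⠿⠂⠂⠂⠂⠿
⠀⠿⠂⠂⠂⠂⠿
⠀⠿⠿⠿⠿⠿⠿

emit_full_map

⠿⠂⠂⠂⠂⠿⠿
⠂⠂⠂⠂⠂⠿⠿
⠿⠂⣾⠂⠂⠂⠂
⠿⠂⠂⠂⠂⠿⠿
⠿⠂⠂⠂⠂⠿⠿
⠿⠿⠿⠿⠿⠿⠂
⠀⠂⠂⠂⠂⠂⠀

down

⠀⠿⠂⠂⠂⠂⠿
⠀⠂⠂⠂⠂⠂⠿
⠀⠿⠂⠂⠂⠂⠂
⠀⠿⠂⣾⠂⠂⠿
⠀⠿⠂⠂⠂⠂⠿
⠀⠿⠿⠿⠿⠿⠿
⠀⠀⠂⠂⠂⠂⠂


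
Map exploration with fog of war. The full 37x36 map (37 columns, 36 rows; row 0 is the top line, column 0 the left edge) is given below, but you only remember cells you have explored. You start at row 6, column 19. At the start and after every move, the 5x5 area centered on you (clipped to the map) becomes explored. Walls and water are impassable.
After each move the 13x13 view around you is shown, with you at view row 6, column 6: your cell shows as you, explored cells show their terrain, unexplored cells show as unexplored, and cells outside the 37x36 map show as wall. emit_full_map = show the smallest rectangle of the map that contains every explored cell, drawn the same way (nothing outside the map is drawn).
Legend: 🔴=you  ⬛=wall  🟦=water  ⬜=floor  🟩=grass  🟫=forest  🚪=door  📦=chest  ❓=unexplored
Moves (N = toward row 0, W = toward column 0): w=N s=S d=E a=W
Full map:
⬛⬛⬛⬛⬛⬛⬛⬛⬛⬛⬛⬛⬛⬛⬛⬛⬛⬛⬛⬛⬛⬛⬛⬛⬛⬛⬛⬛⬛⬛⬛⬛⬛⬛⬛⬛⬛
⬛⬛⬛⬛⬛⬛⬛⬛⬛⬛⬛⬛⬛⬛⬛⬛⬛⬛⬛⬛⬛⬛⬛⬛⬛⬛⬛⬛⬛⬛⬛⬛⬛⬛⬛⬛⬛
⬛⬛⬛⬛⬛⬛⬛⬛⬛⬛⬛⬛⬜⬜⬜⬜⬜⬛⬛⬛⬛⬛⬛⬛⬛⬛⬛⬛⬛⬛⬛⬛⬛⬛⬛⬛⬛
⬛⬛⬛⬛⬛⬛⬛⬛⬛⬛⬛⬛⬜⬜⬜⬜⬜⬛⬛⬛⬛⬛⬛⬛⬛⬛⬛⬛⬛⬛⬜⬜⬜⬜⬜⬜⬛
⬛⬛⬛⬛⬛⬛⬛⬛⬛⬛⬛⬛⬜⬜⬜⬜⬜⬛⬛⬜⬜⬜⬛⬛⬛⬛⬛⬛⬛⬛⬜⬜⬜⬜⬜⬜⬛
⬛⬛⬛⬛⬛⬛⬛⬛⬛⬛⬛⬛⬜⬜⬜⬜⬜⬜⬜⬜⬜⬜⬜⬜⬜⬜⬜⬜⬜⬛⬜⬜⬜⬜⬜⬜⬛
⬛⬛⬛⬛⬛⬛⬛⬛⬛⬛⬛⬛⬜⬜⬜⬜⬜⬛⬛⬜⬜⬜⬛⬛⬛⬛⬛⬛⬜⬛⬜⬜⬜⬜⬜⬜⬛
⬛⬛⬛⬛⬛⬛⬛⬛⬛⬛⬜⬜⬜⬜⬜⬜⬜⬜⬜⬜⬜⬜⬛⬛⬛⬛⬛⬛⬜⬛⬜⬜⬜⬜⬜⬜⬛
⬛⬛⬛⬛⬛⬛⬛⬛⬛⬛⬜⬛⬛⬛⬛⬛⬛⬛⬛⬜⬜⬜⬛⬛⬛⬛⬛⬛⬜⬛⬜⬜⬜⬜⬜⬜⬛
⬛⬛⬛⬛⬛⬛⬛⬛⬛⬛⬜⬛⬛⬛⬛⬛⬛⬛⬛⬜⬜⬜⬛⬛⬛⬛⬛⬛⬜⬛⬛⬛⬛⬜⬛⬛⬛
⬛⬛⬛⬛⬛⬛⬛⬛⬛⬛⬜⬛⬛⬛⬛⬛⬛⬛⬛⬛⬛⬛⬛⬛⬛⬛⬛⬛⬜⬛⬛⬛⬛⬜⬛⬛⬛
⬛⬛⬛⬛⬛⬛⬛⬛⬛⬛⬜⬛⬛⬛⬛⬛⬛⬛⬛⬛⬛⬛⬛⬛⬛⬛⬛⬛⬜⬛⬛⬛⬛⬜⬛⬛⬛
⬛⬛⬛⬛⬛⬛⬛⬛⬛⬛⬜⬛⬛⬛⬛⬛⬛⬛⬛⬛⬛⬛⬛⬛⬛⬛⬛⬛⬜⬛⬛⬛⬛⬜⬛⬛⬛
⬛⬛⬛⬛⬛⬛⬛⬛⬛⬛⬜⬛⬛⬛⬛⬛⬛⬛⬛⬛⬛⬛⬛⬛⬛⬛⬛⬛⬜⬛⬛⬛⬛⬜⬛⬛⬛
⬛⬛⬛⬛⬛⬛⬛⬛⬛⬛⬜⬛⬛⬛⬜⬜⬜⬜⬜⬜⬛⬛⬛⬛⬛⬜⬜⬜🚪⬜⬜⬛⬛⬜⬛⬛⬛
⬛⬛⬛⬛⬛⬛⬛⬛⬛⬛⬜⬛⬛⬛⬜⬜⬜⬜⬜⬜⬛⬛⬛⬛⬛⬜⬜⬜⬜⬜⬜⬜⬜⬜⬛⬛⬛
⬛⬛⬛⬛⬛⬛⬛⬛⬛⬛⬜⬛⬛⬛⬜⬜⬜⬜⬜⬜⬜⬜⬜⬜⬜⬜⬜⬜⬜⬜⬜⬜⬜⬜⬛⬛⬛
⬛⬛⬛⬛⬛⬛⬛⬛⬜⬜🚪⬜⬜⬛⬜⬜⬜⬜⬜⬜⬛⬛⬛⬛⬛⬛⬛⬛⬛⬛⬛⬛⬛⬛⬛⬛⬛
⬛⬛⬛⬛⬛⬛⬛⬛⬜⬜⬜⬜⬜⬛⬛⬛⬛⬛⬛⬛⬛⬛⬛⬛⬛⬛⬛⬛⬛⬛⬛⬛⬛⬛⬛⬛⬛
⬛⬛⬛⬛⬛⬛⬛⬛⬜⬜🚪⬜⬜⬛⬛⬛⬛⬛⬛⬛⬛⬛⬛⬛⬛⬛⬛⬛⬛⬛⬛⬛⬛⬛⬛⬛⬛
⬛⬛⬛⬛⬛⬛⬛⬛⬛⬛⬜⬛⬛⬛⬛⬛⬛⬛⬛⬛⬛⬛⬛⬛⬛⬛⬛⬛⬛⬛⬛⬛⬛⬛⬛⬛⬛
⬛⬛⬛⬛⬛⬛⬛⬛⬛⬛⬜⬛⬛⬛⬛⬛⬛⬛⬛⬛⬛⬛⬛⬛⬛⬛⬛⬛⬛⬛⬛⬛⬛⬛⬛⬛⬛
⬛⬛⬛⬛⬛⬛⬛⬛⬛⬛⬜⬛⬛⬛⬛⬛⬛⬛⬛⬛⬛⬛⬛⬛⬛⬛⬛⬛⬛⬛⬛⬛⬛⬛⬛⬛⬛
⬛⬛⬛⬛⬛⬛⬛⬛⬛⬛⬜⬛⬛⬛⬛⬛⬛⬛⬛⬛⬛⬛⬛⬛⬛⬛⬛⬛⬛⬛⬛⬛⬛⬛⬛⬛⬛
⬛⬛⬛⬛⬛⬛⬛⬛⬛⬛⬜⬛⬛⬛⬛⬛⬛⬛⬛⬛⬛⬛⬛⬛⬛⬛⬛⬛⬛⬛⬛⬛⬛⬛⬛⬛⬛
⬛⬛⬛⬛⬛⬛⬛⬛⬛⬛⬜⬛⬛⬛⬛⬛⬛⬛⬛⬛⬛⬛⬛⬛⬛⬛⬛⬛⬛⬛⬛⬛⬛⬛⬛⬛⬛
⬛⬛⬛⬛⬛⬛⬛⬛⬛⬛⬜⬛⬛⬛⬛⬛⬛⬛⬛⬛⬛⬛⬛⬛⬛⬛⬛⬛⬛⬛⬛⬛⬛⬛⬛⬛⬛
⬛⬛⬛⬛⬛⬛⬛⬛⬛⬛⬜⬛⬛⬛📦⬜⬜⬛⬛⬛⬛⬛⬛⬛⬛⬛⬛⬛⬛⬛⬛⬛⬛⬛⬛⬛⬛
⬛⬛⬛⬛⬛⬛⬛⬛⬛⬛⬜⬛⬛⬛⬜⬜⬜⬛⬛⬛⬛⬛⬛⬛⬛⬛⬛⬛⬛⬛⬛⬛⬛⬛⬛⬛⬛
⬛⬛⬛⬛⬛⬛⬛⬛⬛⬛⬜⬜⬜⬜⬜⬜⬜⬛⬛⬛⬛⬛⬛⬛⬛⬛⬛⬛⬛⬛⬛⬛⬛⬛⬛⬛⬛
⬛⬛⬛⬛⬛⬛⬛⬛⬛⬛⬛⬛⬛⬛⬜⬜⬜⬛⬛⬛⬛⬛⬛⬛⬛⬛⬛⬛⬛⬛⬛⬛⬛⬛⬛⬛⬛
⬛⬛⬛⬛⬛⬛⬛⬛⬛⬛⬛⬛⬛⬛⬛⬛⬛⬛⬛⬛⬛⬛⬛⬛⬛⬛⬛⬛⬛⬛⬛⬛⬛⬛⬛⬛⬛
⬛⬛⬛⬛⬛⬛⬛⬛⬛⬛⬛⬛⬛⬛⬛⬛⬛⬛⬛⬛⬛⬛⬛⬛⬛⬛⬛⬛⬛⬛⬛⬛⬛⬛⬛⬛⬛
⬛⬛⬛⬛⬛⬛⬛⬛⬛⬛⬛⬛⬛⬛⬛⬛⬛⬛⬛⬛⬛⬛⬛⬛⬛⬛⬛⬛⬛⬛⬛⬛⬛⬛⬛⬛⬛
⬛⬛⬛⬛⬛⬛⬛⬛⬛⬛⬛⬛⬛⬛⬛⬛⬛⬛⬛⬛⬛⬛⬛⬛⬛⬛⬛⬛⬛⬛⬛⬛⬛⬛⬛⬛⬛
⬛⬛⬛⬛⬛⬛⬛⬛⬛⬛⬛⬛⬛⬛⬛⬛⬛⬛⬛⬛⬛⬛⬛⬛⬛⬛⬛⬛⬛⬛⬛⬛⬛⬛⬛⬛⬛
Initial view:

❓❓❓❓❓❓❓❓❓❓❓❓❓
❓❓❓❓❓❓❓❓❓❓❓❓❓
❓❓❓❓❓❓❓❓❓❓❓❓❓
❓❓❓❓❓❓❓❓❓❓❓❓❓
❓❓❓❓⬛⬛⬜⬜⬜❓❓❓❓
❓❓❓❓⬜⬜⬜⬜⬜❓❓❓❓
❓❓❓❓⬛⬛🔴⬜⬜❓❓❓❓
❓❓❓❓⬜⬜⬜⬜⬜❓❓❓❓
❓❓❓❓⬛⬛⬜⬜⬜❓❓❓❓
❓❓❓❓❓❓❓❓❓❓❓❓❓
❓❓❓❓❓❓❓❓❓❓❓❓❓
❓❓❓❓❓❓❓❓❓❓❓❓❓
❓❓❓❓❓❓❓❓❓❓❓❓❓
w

⬛⬛⬛⬛⬛⬛⬛⬛⬛⬛⬛⬛⬛
❓❓❓❓❓❓❓❓❓❓❓❓❓
❓❓❓❓❓❓❓❓❓❓❓❓❓
❓❓❓❓❓❓❓❓❓❓❓❓❓
❓❓❓❓⬛⬛⬛⬛⬛❓❓❓❓
❓❓❓❓⬛⬛⬜⬜⬜❓❓❓❓
❓❓❓❓⬜⬜🔴⬜⬜❓❓❓❓
❓❓❓❓⬛⬛⬜⬜⬜❓❓❓❓
❓❓❓❓⬜⬜⬜⬜⬜❓❓❓❓
❓❓❓❓⬛⬛⬜⬜⬜❓❓❓❓
❓❓❓❓❓❓❓❓❓❓❓❓❓
❓❓❓❓❓❓❓❓❓❓❓❓❓
❓❓❓❓❓❓❓❓❓❓❓❓❓

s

❓❓❓❓❓❓❓❓❓❓❓❓❓
❓❓❓❓❓❓❓❓❓❓❓❓❓
❓❓❓❓❓❓❓❓❓❓❓❓❓
❓❓❓❓⬛⬛⬛⬛⬛❓❓❓❓
❓❓❓❓⬛⬛⬜⬜⬜❓❓❓❓
❓❓❓❓⬜⬜⬜⬜⬜❓❓❓❓
❓❓❓❓⬛⬛🔴⬜⬜❓❓❓❓
❓❓❓❓⬜⬜⬜⬜⬜❓❓❓❓
❓❓❓❓⬛⬛⬜⬜⬜❓❓❓❓
❓❓❓❓❓❓❓❓❓❓❓❓❓
❓❓❓❓❓❓❓❓❓❓❓❓❓
❓❓❓❓❓❓❓❓❓❓❓❓❓
❓❓❓❓❓❓❓❓❓❓❓❓❓

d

❓❓❓❓❓❓❓❓❓❓❓❓❓
❓❓❓❓❓❓❓❓❓❓❓❓❓
❓❓❓❓❓❓❓❓❓❓❓❓❓
❓❓❓⬛⬛⬛⬛⬛❓❓❓❓❓
❓❓❓⬛⬛⬜⬜⬜⬛❓❓❓❓
❓❓❓⬜⬜⬜⬜⬜⬜❓❓❓❓
❓❓❓⬛⬛⬜🔴⬜⬛❓❓❓❓
❓❓❓⬜⬜⬜⬜⬜⬛❓❓❓❓
❓❓❓⬛⬛⬜⬜⬜⬛❓❓❓❓
❓❓❓❓❓❓❓❓❓❓❓❓❓
❓❓❓❓❓❓❓❓❓❓❓❓❓
❓❓❓❓❓❓❓❓❓❓❓❓❓
❓❓❓❓❓❓❓❓❓❓❓❓❓

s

❓❓❓❓❓❓❓❓❓❓❓❓❓
❓❓❓❓❓❓❓❓❓❓❓❓❓
❓❓❓⬛⬛⬛⬛⬛❓❓❓❓❓
❓❓❓⬛⬛⬜⬜⬜⬛❓❓❓❓
❓❓❓⬜⬜⬜⬜⬜⬜❓❓❓❓
❓❓❓⬛⬛⬜⬜⬜⬛❓❓❓❓
❓❓❓⬜⬜⬜🔴⬜⬛❓❓❓❓
❓❓❓⬛⬛⬜⬜⬜⬛❓❓❓❓
❓❓❓❓⬛⬜⬜⬜⬛❓❓❓❓
❓❓❓❓❓❓❓❓❓❓❓❓❓
❓❓❓❓❓❓❓❓❓❓❓❓❓
❓❓❓❓❓❓❓❓❓❓❓❓❓
❓❓❓❓❓❓❓❓❓❓❓❓❓

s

❓❓❓❓❓❓❓❓❓❓❓❓❓
❓❓❓⬛⬛⬛⬛⬛❓❓❓❓❓
❓❓❓⬛⬛⬜⬜⬜⬛❓❓❓❓
❓❓❓⬜⬜⬜⬜⬜⬜❓❓❓❓
❓❓❓⬛⬛⬜⬜⬜⬛❓❓❓❓
❓❓❓⬜⬜⬜⬜⬜⬛❓❓❓❓
❓❓❓⬛⬛⬜🔴⬜⬛❓❓❓❓
❓❓❓❓⬛⬜⬜⬜⬛❓❓❓❓
❓❓❓❓⬛⬛⬛⬛⬛❓❓❓❓
❓❓❓❓❓❓❓❓❓❓❓❓❓
❓❓❓❓❓❓❓❓❓❓❓❓❓
❓❓❓❓❓❓❓❓❓❓❓❓❓
❓❓❓❓❓❓❓❓❓❓❓❓❓

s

❓❓❓⬛⬛⬛⬛⬛❓❓❓❓❓
❓❓❓⬛⬛⬜⬜⬜⬛❓❓❓❓
❓❓❓⬜⬜⬜⬜⬜⬜❓❓❓❓
❓❓❓⬛⬛⬜⬜⬜⬛❓❓❓❓
❓❓❓⬜⬜⬜⬜⬜⬛❓❓❓❓
❓❓❓⬛⬛⬜⬜⬜⬛❓❓❓❓
❓❓❓❓⬛⬜🔴⬜⬛❓❓❓❓
❓❓❓❓⬛⬛⬛⬛⬛❓❓❓❓
❓❓❓❓⬛⬛⬛⬛⬛❓❓❓❓
❓❓❓❓❓❓❓❓❓❓❓❓❓
❓❓❓❓❓❓❓❓❓❓❓❓❓
❓❓❓❓❓❓❓❓❓❓❓❓❓
❓❓❓❓❓❓❓❓❓❓❓❓❓

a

❓❓❓❓⬛⬛⬛⬛⬛❓❓❓❓
❓❓❓❓⬛⬛⬜⬜⬜⬛❓❓❓
❓❓❓❓⬜⬜⬜⬜⬜⬜❓❓❓
❓❓❓❓⬛⬛⬜⬜⬜⬛❓❓❓
❓❓❓❓⬜⬜⬜⬜⬜⬛❓❓❓
❓❓❓❓⬛⬛⬜⬜⬜⬛❓❓❓
❓❓❓❓⬛⬛🔴⬜⬜⬛❓❓❓
❓❓❓❓⬛⬛⬛⬛⬛⬛❓❓❓
❓❓❓❓⬛⬛⬛⬛⬛⬛❓❓❓
❓❓❓❓❓❓❓❓❓❓❓❓❓
❓❓❓❓❓❓❓❓❓❓❓❓❓
❓❓❓❓❓❓❓❓❓❓❓❓❓
❓❓❓❓❓❓❓❓❓❓❓❓❓

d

❓❓❓⬛⬛⬛⬛⬛❓❓❓❓❓
❓❓❓⬛⬛⬜⬜⬜⬛❓❓❓❓
❓❓❓⬜⬜⬜⬜⬜⬜❓❓❓❓
❓❓❓⬛⬛⬜⬜⬜⬛❓❓❓❓
❓❓❓⬜⬜⬜⬜⬜⬛❓❓❓❓
❓❓❓⬛⬛⬜⬜⬜⬛❓❓❓❓
❓❓❓⬛⬛⬜🔴⬜⬛❓❓❓❓
❓❓❓⬛⬛⬛⬛⬛⬛❓❓❓❓
❓❓❓⬛⬛⬛⬛⬛⬛❓❓❓❓
❓❓❓❓❓❓❓❓❓❓❓❓❓
❓❓❓❓❓❓❓❓❓❓❓❓❓
❓❓❓❓❓❓❓❓❓❓❓❓❓
❓❓❓❓❓❓❓❓❓❓❓❓❓

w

❓❓❓❓❓❓❓❓❓❓❓❓❓
❓❓❓⬛⬛⬛⬛⬛❓❓❓❓❓
❓❓❓⬛⬛⬜⬜⬜⬛❓❓❓❓
❓❓❓⬜⬜⬜⬜⬜⬜❓❓❓❓
❓❓❓⬛⬛⬜⬜⬜⬛❓❓❓❓
❓❓❓⬜⬜⬜⬜⬜⬛❓❓❓❓
❓❓❓⬛⬛⬜🔴⬜⬛❓❓❓❓
❓❓❓⬛⬛⬜⬜⬜⬛❓❓❓❓
❓❓❓⬛⬛⬛⬛⬛⬛❓❓❓❓
❓❓❓⬛⬛⬛⬛⬛⬛❓❓❓❓
❓❓❓❓❓❓❓❓❓❓❓❓❓
❓❓❓❓❓❓❓❓❓❓❓❓❓
❓❓❓❓❓❓❓❓❓❓❓❓❓

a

❓❓❓❓❓❓❓❓❓❓❓❓❓
❓❓❓❓⬛⬛⬛⬛⬛❓❓❓❓
❓❓❓❓⬛⬛⬜⬜⬜⬛❓❓❓
❓❓❓❓⬜⬜⬜⬜⬜⬜❓❓❓
❓❓❓❓⬛⬛⬜⬜⬜⬛❓❓❓
❓❓❓❓⬜⬜⬜⬜⬜⬛❓❓❓
❓❓❓❓⬛⬛🔴⬜⬜⬛❓❓❓
❓❓❓❓⬛⬛⬜⬜⬜⬛❓❓❓
❓❓❓❓⬛⬛⬛⬛⬛⬛❓❓❓
❓❓❓❓⬛⬛⬛⬛⬛⬛❓❓❓
❓❓❓❓❓❓❓❓❓❓❓❓❓
❓❓❓❓❓❓❓❓❓❓❓❓❓
❓❓❓❓❓❓❓❓❓❓❓❓❓

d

❓❓❓❓❓❓❓❓❓❓❓❓❓
❓❓❓⬛⬛⬛⬛⬛❓❓❓❓❓
❓❓❓⬛⬛⬜⬜⬜⬛❓❓❓❓
❓❓❓⬜⬜⬜⬜⬜⬜❓❓❓❓
❓❓❓⬛⬛⬜⬜⬜⬛❓❓❓❓
❓❓❓⬜⬜⬜⬜⬜⬛❓❓❓❓
❓❓❓⬛⬛⬜🔴⬜⬛❓❓❓❓
❓❓❓⬛⬛⬜⬜⬜⬛❓❓❓❓
❓❓❓⬛⬛⬛⬛⬛⬛❓❓❓❓
❓❓❓⬛⬛⬛⬛⬛⬛❓❓❓❓
❓❓❓❓❓❓❓❓❓❓❓❓❓
❓❓❓❓❓❓❓❓❓❓❓❓❓
❓❓❓❓❓❓❓❓❓❓❓❓❓

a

❓❓❓❓❓❓❓❓❓❓❓❓❓
❓❓❓❓⬛⬛⬛⬛⬛❓❓❓❓
❓❓❓❓⬛⬛⬜⬜⬜⬛❓❓❓
❓❓❓❓⬜⬜⬜⬜⬜⬜❓❓❓
❓❓❓❓⬛⬛⬜⬜⬜⬛❓❓❓
❓❓❓❓⬜⬜⬜⬜⬜⬛❓❓❓
❓❓❓❓⬛⬛🔴⬜⬜⬛❓❓❓
❓❓❓❓⬛⬛⬜⬜⬜⬛❓❓❓
❓❓❓❓⬛⬛⬛⬛⬛⬛❓❓❓
❓❓❓❓⬛⬛⬛⬛⬛⬛❓❓❓
❓❓❓❓❓❓❓❓❓❓❓❓❓
❓❓❓❓❓❓❓❓❓❓❓❓❓
❓❓❓❓❓❓❓❓❓❓❓❓❓

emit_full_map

⬛⬛⬛⬛⬛❓
⬛⬛⬜⬜⬜⬛
⬜⬜⬜⬜⬜⬜
⬛⬛⬜⬜⬜⬛
⬜⬜⬜⬜⬜⬛
⬛⬛🔴⬜⬜⬛
⬛⬛⬜⬜⬜⬛
⬛⬛⬛⬛⬛⬛
⬛⬛⬛⬛⬛⬛
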